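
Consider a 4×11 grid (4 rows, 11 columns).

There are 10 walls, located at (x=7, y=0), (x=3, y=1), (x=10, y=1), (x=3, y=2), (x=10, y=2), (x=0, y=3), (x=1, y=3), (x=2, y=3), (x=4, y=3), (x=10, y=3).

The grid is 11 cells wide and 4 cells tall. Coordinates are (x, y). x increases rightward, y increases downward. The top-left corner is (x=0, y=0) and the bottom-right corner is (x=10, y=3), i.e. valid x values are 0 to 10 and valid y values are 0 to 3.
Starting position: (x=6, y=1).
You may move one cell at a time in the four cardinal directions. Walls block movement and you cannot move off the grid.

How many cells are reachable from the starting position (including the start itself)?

Answer: Reachable cells: 33

Derivation:
BFS flood-fill from (x=6, y=1):
  Distance 0: (x=6, y=1)
  Distance 1: (x=6, y=0), (x=5, y=1), (x=7, y=1), (x=6, y=2)
  Distance 2: (x=5, y=0), (x=4, y=1), (x=8, y=1), (x=5, y=2), (x=7, y=2), (x=6, y=3)
  Distance 3: (x=4, y=0), (x=8, y=0), (x=9, y=1), (x=4, y=2), (x=8, y=2), (x=5, y=3), (x=7, y=3)
  Distance 4: (x=3, y=0), (x=9, y=0), (x=9, y=2), (x=8, y=3)
  Distance 5: (x=2, y=0), (x=10, y=0), (x=9, y=3)
  Distance 6: (x=1, y=0), (x=2, y=1)
  Distance 7: (x=0, y=0), (x=1, y=1), (x=2, y=2)
  Distance 8: (x=0, y=1), (x=1, y=2)
  Distance 9: (x=0, y=2)
Total reachable: 33 (grid has 34 open cells total)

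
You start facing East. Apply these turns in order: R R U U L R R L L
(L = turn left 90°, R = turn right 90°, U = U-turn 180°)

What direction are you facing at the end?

Answer: Final heading: South

Derivation:
Start: East
  R (right (90° clockwise)) -> South
  R (right (90° clockwise)) -> West
  U (U-turn (180°)) -> East
  U (U-turn (180°)) -> West
  L (left (90° counter-clockwise)) -> South
  R (right (90° clockwise)) -> West
  R (right (90° clockwise)) -> North
  L (left (90° counter-clockwise)) -> West
  L (left (90° counter-clockwise)) -> South
Final: South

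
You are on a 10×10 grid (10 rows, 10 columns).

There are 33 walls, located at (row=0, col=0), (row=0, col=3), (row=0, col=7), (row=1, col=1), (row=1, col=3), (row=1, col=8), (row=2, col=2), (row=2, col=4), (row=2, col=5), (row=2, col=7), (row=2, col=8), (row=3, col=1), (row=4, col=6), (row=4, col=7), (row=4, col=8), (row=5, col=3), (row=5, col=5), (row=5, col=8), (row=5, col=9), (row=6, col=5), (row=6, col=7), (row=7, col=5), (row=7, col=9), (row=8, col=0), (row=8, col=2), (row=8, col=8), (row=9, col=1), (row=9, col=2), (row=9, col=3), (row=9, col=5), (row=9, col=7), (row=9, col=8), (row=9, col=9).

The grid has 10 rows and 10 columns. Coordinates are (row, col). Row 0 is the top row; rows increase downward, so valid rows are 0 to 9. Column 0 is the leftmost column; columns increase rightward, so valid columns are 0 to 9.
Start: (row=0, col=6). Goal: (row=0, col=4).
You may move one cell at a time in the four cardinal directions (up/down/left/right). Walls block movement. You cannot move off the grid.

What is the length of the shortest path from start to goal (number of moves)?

BFS from (row=0, col=6) until reaching (row=0, col=4):
  Distance 0: (row=0, col=6)
  Distance 1: (row=0, col=5), (row=1, col=6)
  Distance 2: (row=0, col=4), (row=1, col=5), (row=1, col=7), (row=2, col=6)  <- goal reached here
One shortest path (2 moves): (row=0, col=6) -> (row=0, col=5) -> (row=0, col=4)

Answer: Shortest path length: 2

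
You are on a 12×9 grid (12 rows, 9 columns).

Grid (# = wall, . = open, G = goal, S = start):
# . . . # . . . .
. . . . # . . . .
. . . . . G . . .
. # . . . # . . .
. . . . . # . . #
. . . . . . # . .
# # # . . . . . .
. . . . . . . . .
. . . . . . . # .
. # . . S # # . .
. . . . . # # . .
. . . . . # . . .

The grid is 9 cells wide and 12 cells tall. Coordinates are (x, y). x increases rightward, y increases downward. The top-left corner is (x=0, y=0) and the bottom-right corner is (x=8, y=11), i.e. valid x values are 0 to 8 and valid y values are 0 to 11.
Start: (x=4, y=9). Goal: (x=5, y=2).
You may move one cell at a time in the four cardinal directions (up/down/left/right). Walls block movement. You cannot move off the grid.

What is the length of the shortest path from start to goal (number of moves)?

BFS from (x=4, y=9) until reaching (x=5, y=2):
  Distance 0: (x=4, y=9)
  Distance 1: (x=4, y=8), (x=3, y=9), (x=4, y=10)
  Distance 2: (x=4, y=7), (x=3, y=8), (x=5, y=8), (x=2, y=9), (x=3, y=10), (x=4, y=11)
  Distance 3: (x=4, y=6), (x=3, y=7), (x=5, y=7), (x=2, y=8), (x=6, y=8), (x=2, y=10), (x=3, y=11)
  Distance 4: (x=4, y=5), (x=3, y=6), (x=5, y=6), (x=2, y=7), (x=6, y=7), (x=1, y=8), (x=1, y=10), (x=2, y=11)
  Distance 5: (x=4, y=4), (x=3, y=5), (x=5, y=5), (x=6, y=6), (x=1, y=7), (x=7, y=7), (x=0, y=8), (x=0, y=10), (x=1, y=11)
  Distance 6: (x=4, y=3), (x=3, y=4), (x=2, y=5), (x=7, y=6), (x=0, y=7), (x=8, y=7), (x=0, y=9), (x=0, y=11)
  Distance 7: (x=4, y=2), (x=3, y=3), (x=2, y=4), (x=1, y=5), (x=7, y=5), (x=8, y=6), (x=8, y=8)
  Distance 8: (x=3, y=2), (x=5, y=2), (x=2, y=3), (x=1, y=4), (x=7, y=4), (x=0, y=5), (x=8, y=5), (x=8, y=9)  <- goal reached here
One shortest path (8 moves): (x=4, y=9) -> (x=4, y=8) -> (x=4, y=7) -> (x=4, y=6) -> (x=4, y=5) -> (x=4, y=4) -> (x=4, y=3) -> (x=4, y=2) -> (x=5, y=2)

Answer: Shortest path length: 8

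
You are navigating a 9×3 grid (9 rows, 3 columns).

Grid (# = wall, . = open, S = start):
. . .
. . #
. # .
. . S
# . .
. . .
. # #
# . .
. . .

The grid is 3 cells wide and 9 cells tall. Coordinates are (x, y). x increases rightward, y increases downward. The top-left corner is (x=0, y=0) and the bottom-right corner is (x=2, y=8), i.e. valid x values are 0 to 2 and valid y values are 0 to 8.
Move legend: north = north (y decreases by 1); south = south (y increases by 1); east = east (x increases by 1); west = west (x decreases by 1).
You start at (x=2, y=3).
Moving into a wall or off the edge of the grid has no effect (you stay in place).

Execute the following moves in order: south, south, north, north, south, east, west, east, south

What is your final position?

Start: (x=2, y=3)
  south (south): (x=2, y=3) -> (x=2, y=4)
  south (south): (x=2, y=4) -> (x=2, y=5)
  north (north): (x=2, y=5) -> (x=2, y=4)
  north (north): (x=2, y=4) -> (x=2, y=3)
  south (south): (x=2, y=3) -> (x=2, y=4)
  east (east): blocked, stay at (x=2, y=4)
  west (west): (x=2, y=4) -> (x=1, y=4)
  east (east): (x=1, y=4) -> (x=2, y=4)
  south (south): (x=2, y=4) -> (x=2, y=5)
Final: (x=2, y=5)

Answer: Final position: (x=2, y=5)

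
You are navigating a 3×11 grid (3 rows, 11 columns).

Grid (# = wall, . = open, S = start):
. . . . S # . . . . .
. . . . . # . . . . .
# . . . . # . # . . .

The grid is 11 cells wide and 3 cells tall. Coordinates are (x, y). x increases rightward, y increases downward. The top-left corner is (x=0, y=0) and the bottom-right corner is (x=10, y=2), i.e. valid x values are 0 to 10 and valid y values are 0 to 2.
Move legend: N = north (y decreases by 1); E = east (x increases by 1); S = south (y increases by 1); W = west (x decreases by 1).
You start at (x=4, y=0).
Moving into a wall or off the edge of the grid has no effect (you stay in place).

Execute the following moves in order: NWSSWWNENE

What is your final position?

Answer: Final position: (x=3, y=0)

Derivation:
Start: (x=4, y=0)
  N (north): blocked, stay at (x=4, y=0)
  W (west): (x=4, y=0) -> (x=3, y=0)
  S (south): (x=3, y=0) -> (x=3, y=1)
  S (south): (x=3, y=1) -> (x=3, y=2)
  W (west): (x=3, y=2) -> (x=2, y=2)
  W (west): (x=2, y=2) -> (x=1, y=2)
  N (north): (x=1, y=2) -> (x=1, y=1)
  E (east): (x=1, y=1) -> (x=2, y=1)
  N (north): (x=2, y=1) -> (x=2, y=0)
  E (east): (x=2, y=0) -> (x=3, y=0)
Final: (x=3, y=0)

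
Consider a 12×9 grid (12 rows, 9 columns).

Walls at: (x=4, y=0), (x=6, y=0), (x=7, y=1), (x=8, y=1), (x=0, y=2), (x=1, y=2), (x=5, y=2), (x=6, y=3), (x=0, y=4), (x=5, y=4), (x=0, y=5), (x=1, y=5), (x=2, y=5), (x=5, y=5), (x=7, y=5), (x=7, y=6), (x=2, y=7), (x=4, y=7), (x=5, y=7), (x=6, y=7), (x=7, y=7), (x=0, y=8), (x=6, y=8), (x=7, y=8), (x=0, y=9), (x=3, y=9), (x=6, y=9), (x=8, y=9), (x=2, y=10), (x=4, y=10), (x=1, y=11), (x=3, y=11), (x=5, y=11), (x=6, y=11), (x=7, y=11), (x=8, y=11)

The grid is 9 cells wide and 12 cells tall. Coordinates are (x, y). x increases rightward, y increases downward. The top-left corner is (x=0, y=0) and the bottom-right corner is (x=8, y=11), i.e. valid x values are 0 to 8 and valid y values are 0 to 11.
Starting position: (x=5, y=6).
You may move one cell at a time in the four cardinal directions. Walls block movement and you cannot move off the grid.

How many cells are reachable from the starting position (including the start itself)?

BFS flood-fill from (x=5, y=6):
  Distance 0: (x=5, y=6)
  Distance 1: (x=4, y=6), (x=6, y=6)
  Distance 2: (x=4, y=5), (x=6, y=5), (x=3, y=6)
  Distance 3: (x=4, y=4), (x=6, y=4), (x=3, y=5), (x=2, y=6), (x=3, y=7)
  Distance 4: (x=4, y=3), (x=3, y=4), (x=7, y=4), (x=1, y=6), (x=3, y=8)
  Distance 5: (x=4, y=2), (x=3, y=3), (x=5, y=3), (x=7, y=3), (x=2, y=4), (x=8, y=4), (x=0, y=6), (x=1, y=7), (x=2, y=8), (x=4, y=8)
  Distance 6: (x=4, y=1), (x=3, y=2), (x=7, y=2), (x=2, y=3), (x=8, y=3), (x=1, y=4), (x=8, y=5), (x=0, y=7), (x=1, y=8), (x=5, y=8), (x=2, y=9), (x=4, y=9)
  Distance 7: (x=3, y=1), (x=5, y=1), (x=2, y=2), (x=6, y=2), (x=8, y=2), (x=1, y=3), (x=8, y=6), (x=1, y=9), (x=5, y=9)
  Distance 8: (x=3, y=0), (x=5, y=0), (x=2, y=1), (x=6, y=1), (x=0, y=3), (x=8, y=7), (x=1, y=10), (x=5, y=10)
  Distance 9: (x=2, y=0), (x=1, y=1), (x=8, y=8), (x=0, y=10), (x=6, y=10)
  Distance 10: (x=1, y=0), (x=0, y=1), (x=7, y=10), (x=0, y=11)
  Distance 11: (x=0, y=0), (x=7, y=9), (x=8, y=10)
Total reachable: 67 (grid has 72 open cells total)

Answer: Reachable cells: 67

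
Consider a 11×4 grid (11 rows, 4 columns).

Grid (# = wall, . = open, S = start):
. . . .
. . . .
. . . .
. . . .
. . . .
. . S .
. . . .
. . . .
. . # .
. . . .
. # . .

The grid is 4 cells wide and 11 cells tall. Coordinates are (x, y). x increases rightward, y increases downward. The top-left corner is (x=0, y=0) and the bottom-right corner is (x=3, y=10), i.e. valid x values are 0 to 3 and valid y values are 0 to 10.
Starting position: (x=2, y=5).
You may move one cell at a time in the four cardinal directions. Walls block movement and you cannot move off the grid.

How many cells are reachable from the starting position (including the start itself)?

Answer: Reachable cells: 42

Derivation:
BFS flood-fill from (x=2, y=5):
  Distance 0: (x=2, y=5)
  Distance 1: (x=2, y=4), (x=1, y=5), (x=3, y=5), (x=2, y=6)
  Distance 2: (x=2, y=3), (x=1, y=4), (x=3, y=4), (x=0, y=5), (x=1, y=6), (x=3, y=6), (x=2, y=7)
  Distance 3: (x=2, y=2), (x=1, y=3), (x=3, y=3), (x=0, y=4), (x=0, y=6), (x=1, y=7), (x=3, y=7)
  Distance 4: (x=2, y=1), (x=1, y=2), (x=3, y=2), (x=0, y=3), (x=0, y=7), (x=1, y=8), (x=3, y=8)
  Distance 5: (x=2, y=0), (x=1, y=1), (x=3, y=1), (x=0, y=2), (x=0, y=8), (x=1, y=9), (x=3, y=9)
  Distance 6: (x=1, y=0), (x=3, y=0), (x=0, y=1), (x=0, y=9), (x=2, y=9), (x=3, y=10)
  Distance 7: (x=0, y=0), (x=0, y=10), (x=2, y=10)
Total reachable: 42 (grid has 42 open cells total)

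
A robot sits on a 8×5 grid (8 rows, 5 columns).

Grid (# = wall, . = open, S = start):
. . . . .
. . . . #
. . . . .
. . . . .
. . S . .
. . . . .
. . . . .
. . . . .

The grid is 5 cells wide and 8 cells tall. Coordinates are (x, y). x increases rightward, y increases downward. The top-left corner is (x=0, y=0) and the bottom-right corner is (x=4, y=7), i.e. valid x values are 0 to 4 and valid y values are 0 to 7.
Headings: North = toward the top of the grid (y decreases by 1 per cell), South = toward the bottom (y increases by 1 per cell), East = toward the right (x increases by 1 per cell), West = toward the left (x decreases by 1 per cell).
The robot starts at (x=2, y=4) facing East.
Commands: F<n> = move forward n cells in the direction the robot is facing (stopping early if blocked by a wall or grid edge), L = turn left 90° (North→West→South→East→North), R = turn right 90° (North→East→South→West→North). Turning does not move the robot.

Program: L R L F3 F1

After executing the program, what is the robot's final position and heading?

Start: (x=2, y=4), facing East
  L: turn left, now facing North
  R: turn right, now facing East
  L: turn left, now facing North
  F3: move forward 3, now at (x=2, y=1)
  F1: move forward 1, now at (x=2, y=0)
Final: (x=2, y=0), facing North

Answer: Final position: (x=2, y=0), facing North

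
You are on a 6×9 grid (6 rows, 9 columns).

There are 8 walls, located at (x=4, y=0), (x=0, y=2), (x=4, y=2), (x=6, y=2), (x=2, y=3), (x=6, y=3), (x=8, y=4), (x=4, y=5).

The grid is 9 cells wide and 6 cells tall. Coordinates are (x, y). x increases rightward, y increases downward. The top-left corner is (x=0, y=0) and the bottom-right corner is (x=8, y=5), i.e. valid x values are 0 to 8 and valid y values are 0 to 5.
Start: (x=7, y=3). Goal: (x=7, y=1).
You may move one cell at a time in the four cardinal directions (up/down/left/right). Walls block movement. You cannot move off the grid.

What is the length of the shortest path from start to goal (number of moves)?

BFS from (x=7, y=3) until reaching (x=7, y=1):
  Distance 0: (x=7, y=3)
  Distance 1: (x=7, y=2), (x=8, y=3), (x=7, y=4)
  Distance 2: (x=7, y=1), (x=8, y=2), (x=6, y=4), (x=7, y=5)  <- goal reached here
One shortest path (2 moves): (x=7, y=3) -> (x=7, y=2) -> (x=7, y=1)

Answer: Shortest path length: 2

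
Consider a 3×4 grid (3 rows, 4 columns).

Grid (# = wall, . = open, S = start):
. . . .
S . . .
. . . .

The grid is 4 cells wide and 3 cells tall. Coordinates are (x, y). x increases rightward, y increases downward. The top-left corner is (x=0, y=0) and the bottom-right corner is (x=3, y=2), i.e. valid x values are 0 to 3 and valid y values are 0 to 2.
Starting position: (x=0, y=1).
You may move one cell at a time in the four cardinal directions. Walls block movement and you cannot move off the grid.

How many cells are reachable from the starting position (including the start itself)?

Answer: Reachable cells: 12

Derivation:
BFS flood-fill from (x=0, y=1):
  Distance 0: (x=0, y=1)
  Distance 1: (x=0, y=0), (x=1, y=1), (x=0, y=2)
  Distance 2: (x=1, y=0), (x=2, y=1), (x=1, y=2)
  Distance 3: (x=2, y=0), (x=3, y=1), (x=2, y=2)
  Distance 4: (x=3, y=0), (x=3, y=2)
Total reachable: 12 (grid has 12 open cells total)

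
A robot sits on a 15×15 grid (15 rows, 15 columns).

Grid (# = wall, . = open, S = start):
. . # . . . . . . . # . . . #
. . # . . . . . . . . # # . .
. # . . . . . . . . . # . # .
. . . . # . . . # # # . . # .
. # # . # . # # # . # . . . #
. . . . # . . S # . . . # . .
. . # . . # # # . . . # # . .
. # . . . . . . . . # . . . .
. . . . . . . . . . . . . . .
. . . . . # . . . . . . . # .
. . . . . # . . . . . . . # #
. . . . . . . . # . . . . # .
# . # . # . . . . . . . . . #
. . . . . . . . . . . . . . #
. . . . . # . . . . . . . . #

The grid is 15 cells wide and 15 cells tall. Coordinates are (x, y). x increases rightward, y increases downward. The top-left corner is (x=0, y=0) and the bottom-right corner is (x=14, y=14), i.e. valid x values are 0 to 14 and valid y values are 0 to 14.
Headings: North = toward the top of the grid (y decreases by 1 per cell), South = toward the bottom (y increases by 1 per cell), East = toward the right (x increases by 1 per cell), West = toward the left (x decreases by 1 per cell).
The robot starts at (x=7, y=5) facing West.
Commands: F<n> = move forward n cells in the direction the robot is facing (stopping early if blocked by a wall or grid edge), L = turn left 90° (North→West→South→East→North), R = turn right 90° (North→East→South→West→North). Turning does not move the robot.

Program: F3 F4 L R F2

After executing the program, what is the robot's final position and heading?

Start: (x=7, y=5), facing West
  F3: move forward 2/3 (blocked), now at (x=5, y=5)
  F4: move forward 0/4 (blocked), now at (x=5, y=5)
  L: turn left, now facing South
  R: turn right, now facing West
  F2: move forward 0/2 (blocked), now at (x=5, y=5)
Final: (x=5, y=5), facing West

Answer: Final position: (x=5, y=5), facing West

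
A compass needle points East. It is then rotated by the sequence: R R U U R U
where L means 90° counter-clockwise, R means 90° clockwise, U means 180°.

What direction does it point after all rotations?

Answer: Final heading: South

Derivation:
Start: East
  R (right (90° clockwise)) -> South
  R (right (90° clockwise)) -> West
  U (U-turn (180°)) -> East
  U (U-turn (180°)) -> West
  R (right (90° clockwise)) -> North
  U (U-turn (180°)) -> South
Final: South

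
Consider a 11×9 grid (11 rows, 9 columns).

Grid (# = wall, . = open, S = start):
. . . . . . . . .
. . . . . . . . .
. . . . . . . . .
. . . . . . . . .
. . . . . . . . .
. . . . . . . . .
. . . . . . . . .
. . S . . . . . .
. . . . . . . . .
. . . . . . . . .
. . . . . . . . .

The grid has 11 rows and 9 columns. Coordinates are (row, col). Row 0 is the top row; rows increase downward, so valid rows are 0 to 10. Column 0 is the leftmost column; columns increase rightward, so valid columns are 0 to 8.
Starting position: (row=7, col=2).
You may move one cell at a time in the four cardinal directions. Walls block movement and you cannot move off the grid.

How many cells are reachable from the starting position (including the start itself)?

BFS flood-fill from (row=7, col=2):
  Distance 0: (row=7, col=2)
  Distance 1: (row=6, col=2), (row=7, col=1), (row=7, col=3), (row=8, col=2)
  Distance 2: (row=5, col=2), (row=6, col=1), (row=6, col=3), (row=7, col=0), (row=7, col=4), (row=8, col=1), (row=8, col=3), (row=9, col=2)
  Distance 3: (row=4, col=2), (row=5, col=1), (row=5, col=3), (row=6, col=0), (row=6, col=4), (row=7, col=5), (row=8, col=0), (row=8, col=4), (row=9, col=1), (row=9, col=3), (row=10, col=2)
  Distance 4: (row=3, col=2), (row=4, col=1), (row=4, col=3), (row=5, col=0), (row=5, col=4), (row=6, col=5), (row=7, col=6), (row=8, col=5), (row=9, col=0), (row=9, col=4), (row=10, col=1), (row=10, col=3)
  Distance 5: (row=2, col=2), (row=3, col=1), (row=3, col=3), (row=4, col=0), (row=4, col=4), (row=5, col=5), (row=6, col=6), (row=7, col=7), (row=8, col=6), (row=9, col=5), (row=10, col=0), (row=10, col=4)
  Distance 6: (row=1, col=2), (row=2, col=1), (row=2, col=3), (row=3, col=0), (row=3, col=4), (row=4, col=5), (row=5, col=6), (row=6, col=7), (row=7, col=8), (row=8, col=7), (row=9, col=6), (row=10, col=5)
  Distance 7: (row=0, col=2), (row=1, col=1), (row=1, col=3), (row=2, col=0), (row=2, col=4), (row=3, col=5), (row=4, col=6), (row=5, col=7), (row=6, col=8), (row=8, col=8), (row=9, col=7), (row=10, col=6)
  Distance 8: (row=0, col=1), (row=0, col=3), (row=1, col=0), (row=1, col=4), (row=2, col=5), (row=3, col=6), (row=4, col=7), (row=5, col=8), (row=9, col=8), (row=10, col=7)
  Distance 9: (row=0, col=0), (row=0, col=4), (row=1, col=5), (row=2, col=6), (row=3, col=7), (row=4, col=8), (row=10, col=8)
  Distance 10: (row=0, col=5), (row=1, col=6), (row=2, col=7), (row=3, col=8)
  Distance 11: (row=0, col=6), (row=1, col=7), (row=2, col=8)
  Distance 12: (row=0, col=7), (row=1, col=8)
  Distance 13: (row=0, col=8)
Total reachable: 99 (grid has 99 open cells total)

Answer: Reachable cells: 99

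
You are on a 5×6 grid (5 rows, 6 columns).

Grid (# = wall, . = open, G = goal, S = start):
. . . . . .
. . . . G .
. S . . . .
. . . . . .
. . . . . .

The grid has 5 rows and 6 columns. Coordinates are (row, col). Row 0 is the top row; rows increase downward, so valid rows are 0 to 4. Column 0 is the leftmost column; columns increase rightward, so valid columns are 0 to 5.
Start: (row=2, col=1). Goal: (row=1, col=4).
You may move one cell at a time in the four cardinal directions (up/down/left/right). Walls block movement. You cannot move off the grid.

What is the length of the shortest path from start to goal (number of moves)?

Answer: Shortest path length: 4

Derivation:
BFS from (row=2, col=1) until reaching (row=1, col=4):
  Distance 0: (row=2, col=1)
  Distance 1: (row=1, col=1), (row=2, col=0), (row=2, col=2), (row=3, col=1)
  Distance 2: (row=0, col=1), (row=1, col=0), (row=1, col=2), (row=2, col=3), (row=3, col=0), (row=3, col=2), (row=4, col=1)
  Distance 3: (row=0, col=0), (row=0, col=2), (row=1, col=3), (row=2, col=4), (row=3, col=3), (row=4, col=0), (row=4, col=2)
  Distance 4: (row=0, col=3), (row=1, col=4), (row=2, col=5), (row=3, col=4), (row=4, col=3)  <- goal reached here
One shortest path (4 moves): (row=2, col=1) -> (row=2, col=2) -> (row=2, col=3) -> (row=2, col=4) -> (row=1, col=4)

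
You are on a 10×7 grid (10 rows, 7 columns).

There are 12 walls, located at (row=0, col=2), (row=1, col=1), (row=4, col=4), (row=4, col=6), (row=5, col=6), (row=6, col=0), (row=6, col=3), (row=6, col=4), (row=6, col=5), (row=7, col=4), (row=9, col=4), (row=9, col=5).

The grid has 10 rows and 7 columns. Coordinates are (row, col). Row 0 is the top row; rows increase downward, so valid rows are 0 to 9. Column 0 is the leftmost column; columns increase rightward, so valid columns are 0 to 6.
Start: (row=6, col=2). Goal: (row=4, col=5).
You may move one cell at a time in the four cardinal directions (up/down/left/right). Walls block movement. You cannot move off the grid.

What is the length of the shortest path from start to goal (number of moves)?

Answer: Shortest path length: 5

Derivation:
BFS from (row=6, col=2) until reaching (row=4, col=5):
  Distance 0: (row=6, col=2)
  Distance 1: (row=5, col=2), (row=6, col=1), (row=7, col=2)
  Distance 2: (row=4, col=2), (row=5, col=1), (row=5, col=3), (row=7, col=1), (row=7, col=3), (row=8, col=2)
  Distance 3: (row=3, col=2), (row=4, col=1), (row=4, col=3), (row=5, col=0), (row=5, col=4), (row=7, col=0), (row=8, col=1), (row=8, col=3), (row=9, col=2)
  Distance 4: (row=2, col=2), (row=3, col=1), (row=3, col=3), (row=4, col=0), (row=5, col=5), (row=8, col=0), (row=8, col=4), (row=9, col=1), (row=9, col=3)
  Distance 5: (row=1, col=2), (row=2, col=1), (row=2, col=3), (row=3, col=0), (row=3, col=4), (row=4, col=5), (row=8, col=5), (row=9, col=0)  <- goal reached here
One shortest path (5 moves): (row=6, col=2) -> (row=5, col=2) -> (row=5, col=3) -> (row=5, col=4) -> (row=5, col=5) -> (row=4, col=5)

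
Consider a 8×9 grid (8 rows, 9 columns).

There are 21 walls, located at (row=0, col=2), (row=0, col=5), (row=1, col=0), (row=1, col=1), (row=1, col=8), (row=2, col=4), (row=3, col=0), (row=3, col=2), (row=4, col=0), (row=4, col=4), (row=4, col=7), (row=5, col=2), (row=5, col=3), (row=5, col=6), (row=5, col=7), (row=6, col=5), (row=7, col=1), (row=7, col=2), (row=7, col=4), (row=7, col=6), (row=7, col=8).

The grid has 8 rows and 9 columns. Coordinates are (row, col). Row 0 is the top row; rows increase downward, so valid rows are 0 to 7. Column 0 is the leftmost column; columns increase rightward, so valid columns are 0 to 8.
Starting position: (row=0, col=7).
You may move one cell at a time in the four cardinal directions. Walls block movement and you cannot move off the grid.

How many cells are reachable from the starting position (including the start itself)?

BFS flood-fill from (row=0, col=7):
  Distance 0: (row=0, col=7)
  Distance 1: (row=0, col=6), (row=0, col=8), (row=1, col=7)
  Distance 2: (row=1, col=6), (row=2, col=7)
  Distance 3: (row=1, col=5), (row=2, col=6), (row=2, col=8), (row=3, col=7)
  Distance 4: (row=1, col=4), (row=2, col=5), (row=3, col=6), (row=3, col=8)
  Distance 5: (row=0, col=4), (row=1, col=3), (row=3, col=5), (row=4, col=6), (row=4, col=8)
  Distance 6: (row=0, col=3), (row=1, col=2), (row=2, col=3), (row=3, col=4), (row=4, col=5), (row=5, col=8)
  Distance 7: (row=2, col=2), (row=3, col=3), (row=5, col=5), (row=6, col=8)
  Distance 8: (row=2, col=1), (row=4, col=3), (row=5, col=4), (row=6, col=7)
  Distance 9: (row=2, col=0), (row=3, col=1), (row=4, col=2), (row=6, col=4), (row=6, col=6), (row=7, col=7)
  Distance 10: (row=4, col=1), (row=6, col=3)
  Distance 11: (row=5, col=1), (row=6, col=2), (row=7, col=3)
  Distance 12: (row=5, col=0), (row=6, col=1)
  Distance 13: (row=6, col=0)
  Distance 14: (row=7, col=0)
Total reachable: 48 (grid has 51 open cells total)

Answer: Reachable cells: 48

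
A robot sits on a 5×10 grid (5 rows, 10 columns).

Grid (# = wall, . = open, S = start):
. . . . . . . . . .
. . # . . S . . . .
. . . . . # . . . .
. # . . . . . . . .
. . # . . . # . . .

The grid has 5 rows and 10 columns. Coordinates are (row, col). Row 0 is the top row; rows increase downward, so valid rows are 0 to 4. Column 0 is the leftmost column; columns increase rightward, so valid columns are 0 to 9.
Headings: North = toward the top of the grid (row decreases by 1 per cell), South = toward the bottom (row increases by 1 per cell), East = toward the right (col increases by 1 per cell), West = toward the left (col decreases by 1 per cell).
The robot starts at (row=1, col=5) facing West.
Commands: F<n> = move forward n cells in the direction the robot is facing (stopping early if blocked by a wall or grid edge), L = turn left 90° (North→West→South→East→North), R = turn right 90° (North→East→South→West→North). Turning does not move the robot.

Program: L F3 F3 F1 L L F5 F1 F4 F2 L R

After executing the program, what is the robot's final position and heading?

Answer: Final position: (row=0, col=5), facing North

Derivation:
Start: (row=1, col=5), facing West
  L: turn left, now facing South
  F3: move forward 0/3 (blocked), now at (row=1, col=5)
  F3: move forward 0/3 (blocked), now at (row=1, col=5)
  F1: move forward 0/1 (blocked), now at (row=1, col=5)
  L: turn left, now facing East
  L: turn left, now facing North
  F5: move forward 1/5 (blocked), now at (row=0, col=5)
  F1: move forward 0/1 (blocked), now at (row=0, col=5)
  F4: move forward 0/4 (blocked), now at (row=0, col=5)
  F2: move forward 0/2 (blocked), now at (row=0, col=5)
  L: turn left, now facing West
  R: turn right, now facing North
Final: (row=0, col=5), facing North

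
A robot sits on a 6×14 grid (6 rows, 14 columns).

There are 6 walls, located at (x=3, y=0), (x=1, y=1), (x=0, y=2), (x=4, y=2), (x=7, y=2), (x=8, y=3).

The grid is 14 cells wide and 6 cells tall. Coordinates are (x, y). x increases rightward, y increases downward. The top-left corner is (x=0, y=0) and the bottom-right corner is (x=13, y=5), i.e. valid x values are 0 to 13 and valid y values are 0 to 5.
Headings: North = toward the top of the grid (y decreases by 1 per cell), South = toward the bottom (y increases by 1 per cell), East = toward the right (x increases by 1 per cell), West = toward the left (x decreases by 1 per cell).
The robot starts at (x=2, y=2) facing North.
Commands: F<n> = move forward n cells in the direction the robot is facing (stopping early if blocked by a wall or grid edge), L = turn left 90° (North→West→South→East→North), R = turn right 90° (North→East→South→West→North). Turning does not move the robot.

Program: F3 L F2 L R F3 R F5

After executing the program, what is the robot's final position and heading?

Start: (x=2, y=2), facing North
  F3: move forward 2/3 (blocked), now at (x=2, y=0)
  L: turn left, now facing West
  F2: move forward 2, now at (x=0, y=0)
  L: turn left, now facing South
  R: turn right, now facing West
  F3: move forward 0/3 (blocked), now at (x=0, y=0)
  R: turn right, now facing North
  F5: move forward 0/5 (blocked), now at (x=0, y=0)
Final: (x=0, y=0), facing North

Answer: Final position: (x=0, y=0), facing North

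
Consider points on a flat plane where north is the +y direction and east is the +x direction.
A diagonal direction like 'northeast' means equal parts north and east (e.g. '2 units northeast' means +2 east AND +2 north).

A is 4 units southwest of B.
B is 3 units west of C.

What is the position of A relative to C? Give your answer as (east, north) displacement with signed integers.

Place C at the origin (east=0, north=0).
  B is 3 units west of C: delta (east=-3, north=+0); B at (east=-3, north=0).
  A is 4 units southwest of B: delta (east=-4, north=-4); A at (east=-7, north=-4).
Therefore A relative to C: (east=-7, north=-4).

Answer: A is at (east=-7, north=-4) relative to C.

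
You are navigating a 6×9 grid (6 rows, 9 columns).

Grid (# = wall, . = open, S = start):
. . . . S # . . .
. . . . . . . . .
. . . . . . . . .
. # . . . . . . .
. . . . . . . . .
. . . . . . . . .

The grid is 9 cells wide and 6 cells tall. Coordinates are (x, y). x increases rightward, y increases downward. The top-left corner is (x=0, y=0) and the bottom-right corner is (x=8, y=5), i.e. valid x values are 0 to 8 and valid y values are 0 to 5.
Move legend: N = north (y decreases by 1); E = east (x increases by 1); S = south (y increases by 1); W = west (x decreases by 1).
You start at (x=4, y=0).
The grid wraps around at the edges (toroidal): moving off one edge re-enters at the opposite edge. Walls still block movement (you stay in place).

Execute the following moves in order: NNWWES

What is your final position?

Start: (x=4, y=0)
  N (north): (x=4, y=0) -> (x=4, y=5)
  N (north): (x=4, y=5) -> (x=4, y=4)
  W (west): (x=4, y=4) -> (x=3, y=4)
  W (west): (x=3, y=4) -> (x=2, y=4)
  E (east): (x=2, y=4) -> (x=3, y=4)
  S (south): (x=3, y=4) -> (x=3, y=5)
Final: (x=3, y=5)

Answer: Final position: (x=3, y=5)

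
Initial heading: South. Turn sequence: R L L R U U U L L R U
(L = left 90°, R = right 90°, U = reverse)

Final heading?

Start: South
  R (right (90° clockwise)) -> West
  L (left (90° counter-clockwise)) -> South
  L (left (90° counter-clockwise)) -> East
  R (right (90° clockwise)) -> South
  U (U-turn (180°)) -> North
  U (U-turn (180°)) -> South
  U (U-turn (180°)) -> North
  L (left (90° counter-clockwise)) -> West
  L (left (90° counter-clockwise)) -> South
  R (right (90° clockwise)) -> West
  U (U-turn (180°)) -> East
Final: East

Answer: Final heading: East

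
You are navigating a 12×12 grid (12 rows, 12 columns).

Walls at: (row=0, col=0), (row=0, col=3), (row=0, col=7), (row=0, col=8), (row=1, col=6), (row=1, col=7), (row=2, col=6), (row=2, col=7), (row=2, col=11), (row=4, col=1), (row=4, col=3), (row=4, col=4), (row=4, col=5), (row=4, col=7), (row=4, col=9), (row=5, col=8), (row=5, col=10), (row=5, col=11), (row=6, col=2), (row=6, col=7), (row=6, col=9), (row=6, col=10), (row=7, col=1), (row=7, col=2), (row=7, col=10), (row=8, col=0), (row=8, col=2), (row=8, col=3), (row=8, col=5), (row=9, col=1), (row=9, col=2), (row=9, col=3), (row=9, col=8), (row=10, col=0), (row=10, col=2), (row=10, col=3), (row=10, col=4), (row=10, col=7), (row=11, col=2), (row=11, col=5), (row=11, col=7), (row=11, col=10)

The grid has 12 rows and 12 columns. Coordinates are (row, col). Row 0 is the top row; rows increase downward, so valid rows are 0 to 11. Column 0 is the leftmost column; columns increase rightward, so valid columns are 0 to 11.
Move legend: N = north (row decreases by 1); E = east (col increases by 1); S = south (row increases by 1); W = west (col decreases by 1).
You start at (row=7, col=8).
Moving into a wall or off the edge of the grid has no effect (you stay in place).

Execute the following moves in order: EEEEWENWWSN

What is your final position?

Start: (row=7, col=8)
  E (east): (row=7, col=8) -> (row=7, col=9)
  [×3]E (east): blocked, stay at (row=7, col=9)
  W (west): (row=7, col=9) -> (row=7, col=8)
  E (east): (row=7, col=8) -> (row=7, col=9)
  N (north): blocked, stay at (row=7, col=9)
  W (west): (row=7, col=9) -> (row=7, col=8)
  W (west): (row=7, col=8) -> (row=7, col=7)
  S (south): (row=7, col=7) -> (row=8, col=7)
  N (north): (row=8, col=7) -> (row=7, col=7)
Final: (row=7, col=7)

Answer: Final position: (row=7, col=7)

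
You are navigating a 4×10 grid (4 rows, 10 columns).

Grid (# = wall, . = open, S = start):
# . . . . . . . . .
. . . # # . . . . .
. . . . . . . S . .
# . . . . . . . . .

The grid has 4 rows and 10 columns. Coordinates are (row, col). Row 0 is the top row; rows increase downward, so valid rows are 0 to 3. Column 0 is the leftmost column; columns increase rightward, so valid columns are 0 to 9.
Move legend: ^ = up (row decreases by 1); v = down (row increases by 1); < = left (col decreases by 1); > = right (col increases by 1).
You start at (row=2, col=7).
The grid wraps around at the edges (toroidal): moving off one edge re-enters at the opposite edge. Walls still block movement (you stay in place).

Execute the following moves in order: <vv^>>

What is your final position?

Answer: Final position: (row=3, col=8)

Derivation:
Start: (row=2, col=7)
  < (left): (row=2, col=7) -> (row=2, col=6)
  v (down): (row=2, col=6) -> (row=3, col=6)
  v (down): (row=3, col=6) -> (row=0, col=6)
  ^ (up): (row=0, col=6) -> (row=3, col=6)
  > (right): (row=3, col=6) -> (row=3, col=7)
  > (right): (row=3, col=7) -> (row=3, col=8)
Final: (row=3, col=8)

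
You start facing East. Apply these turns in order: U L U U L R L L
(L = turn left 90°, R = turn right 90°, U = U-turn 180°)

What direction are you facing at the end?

Answer: Final heading: North

Derivation:
Start: East
  U (U-turn (180°)) -> West
  L (left (90° counter-clockwise)) -> South
  U (U-turn (180°)) -> North
  U (U-turn (180°)) -> South
  L (left (90° counter-clockwise)) -> East
  R (right (90° clockwise)) -> South
  L (left (90° counter-clockwise)) -> East
  L (left (90° counter-clockwise)) -> North
Final: North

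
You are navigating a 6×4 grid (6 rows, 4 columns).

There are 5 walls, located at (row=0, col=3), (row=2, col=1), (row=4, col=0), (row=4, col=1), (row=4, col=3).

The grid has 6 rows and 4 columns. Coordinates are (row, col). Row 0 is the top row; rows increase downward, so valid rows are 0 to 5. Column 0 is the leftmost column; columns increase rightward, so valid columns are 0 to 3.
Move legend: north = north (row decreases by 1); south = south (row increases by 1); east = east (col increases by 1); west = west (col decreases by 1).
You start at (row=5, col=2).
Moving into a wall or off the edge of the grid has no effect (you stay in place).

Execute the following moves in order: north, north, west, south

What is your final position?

Answer: Final position: (row=3, col=1)

Derivation:
Start: (row=5, col=2)
  north (north): (row=5, col=2) -> (row=4, col=2)
  north (north): (row=4, col=2) -> (row=3, col=2)
  west (west): (row=3, col=2) -> (row=3, col=1)
  south (south): blocked, stay at (row=3, col=1)
Final: (row=3, col=1)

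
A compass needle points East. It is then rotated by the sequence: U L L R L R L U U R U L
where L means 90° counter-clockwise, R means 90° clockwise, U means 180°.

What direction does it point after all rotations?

Start: East
  U (U-turn (180°)) -> West
  L (left (90° counter-clockwise)) -> South
  L (left (90° counter-clockwise)) -> East
  R (right (90° clockwise)) -> South
  L (left (90° counter-clockwise)) -> East
  R (right (90° clockwise)) -> South
  L (left (90° counter-clockwise)) -> East
  U (U-turn (180°)) -> West
  U (U-turn (180°)) -> East
  R (right (90° clockwise)) -> South
  U (U-turn (180°)) -> North
  L (left (90° counter-clockwise)) -> West
Final: West

Answer: Final heading: West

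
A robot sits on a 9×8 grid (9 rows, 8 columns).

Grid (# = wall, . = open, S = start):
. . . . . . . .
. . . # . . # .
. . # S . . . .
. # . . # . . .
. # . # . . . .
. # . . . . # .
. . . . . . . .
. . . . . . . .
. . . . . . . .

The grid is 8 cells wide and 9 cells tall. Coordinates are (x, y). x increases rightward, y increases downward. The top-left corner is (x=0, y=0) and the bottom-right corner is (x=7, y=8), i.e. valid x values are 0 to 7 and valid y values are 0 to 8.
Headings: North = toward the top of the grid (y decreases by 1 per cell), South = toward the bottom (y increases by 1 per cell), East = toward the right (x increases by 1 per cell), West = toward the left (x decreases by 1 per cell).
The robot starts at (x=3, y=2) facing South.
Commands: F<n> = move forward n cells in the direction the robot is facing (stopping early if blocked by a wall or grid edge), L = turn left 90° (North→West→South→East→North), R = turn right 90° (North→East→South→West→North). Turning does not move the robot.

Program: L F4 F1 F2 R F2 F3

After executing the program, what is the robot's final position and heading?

Start: (x=3, y=2), facing South
  L: turn left, now facing East
  F4: move forward 4, now at (x=7, y=2)
  F1: move forward 0/1 (blocked), now at (x=7, y=2)
  F2: move forward 0/2 (blocked), now at (x=7, y=2)
  R: turn right, now facing South
  F2: move forward 2, now at (x=7, y=4)
  F3: move forward 3, now at (x=7, y=7)
Final: (x=7, y=7), facing South

Answer: Final position: (x=7, y=7), facing South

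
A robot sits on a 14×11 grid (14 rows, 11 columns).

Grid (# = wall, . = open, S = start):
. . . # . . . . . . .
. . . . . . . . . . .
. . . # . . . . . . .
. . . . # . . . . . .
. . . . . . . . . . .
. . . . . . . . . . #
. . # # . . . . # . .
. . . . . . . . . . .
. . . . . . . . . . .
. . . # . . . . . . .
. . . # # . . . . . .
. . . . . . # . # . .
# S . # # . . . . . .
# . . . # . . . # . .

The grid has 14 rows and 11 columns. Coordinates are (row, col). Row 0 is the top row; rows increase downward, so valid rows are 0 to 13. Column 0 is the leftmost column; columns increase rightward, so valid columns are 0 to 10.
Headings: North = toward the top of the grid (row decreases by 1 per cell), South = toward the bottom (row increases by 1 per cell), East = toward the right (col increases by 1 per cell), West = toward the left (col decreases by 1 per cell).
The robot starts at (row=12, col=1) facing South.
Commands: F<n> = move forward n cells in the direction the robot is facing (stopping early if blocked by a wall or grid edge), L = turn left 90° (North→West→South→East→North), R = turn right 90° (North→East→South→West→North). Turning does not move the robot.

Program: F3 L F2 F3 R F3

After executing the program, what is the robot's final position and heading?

Start: (row=12, col=1), facing South
  F3: move forward 1/3 (blocked), now at (row=13, col=1)
  L: turn left, now facing East
  F2: move forward 2, now at (row=13, col=3)
  F3: move forward 0/3 (blocked), now at (row=13, col=3)
  R: turn right, now facing South
  F3: move forward 0/3 (blocked), now at (row=13, col=3)
Final: (row=13, col=3), facing South

Answer: Final position: (row=13, col=3), facing South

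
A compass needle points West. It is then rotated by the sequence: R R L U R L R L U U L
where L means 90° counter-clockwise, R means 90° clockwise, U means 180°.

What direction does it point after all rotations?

Start: West
  R (right (90° clockwise)) -> North
  R (right (90° clockwise)) -> East
  L (left (90° counter-clockwise)) -> North
  U (U-turn (180°)) -> South
  R (right (90° clockwise)) -> West
  L (left (90° counter-clockwise)) -> South
  R (right (90° clockwise)) -> West
  L (left (90° counter-clockwise)) -> South
  U (U-turn (180°)) -> North
  U (U-turn (180°)) -> South
  L (left (90° counter-clockwise)) -> East
Final: East

Answer: Final heading: East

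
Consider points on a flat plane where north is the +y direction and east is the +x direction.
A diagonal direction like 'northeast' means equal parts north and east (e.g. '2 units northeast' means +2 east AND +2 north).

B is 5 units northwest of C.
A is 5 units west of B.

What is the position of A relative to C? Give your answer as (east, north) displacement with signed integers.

Place C at the origin (east=0, north=0).
  B is 5 units northwest of C: delta (east=-5, north=+5); B at (east=-5, north=5).
  A is 5 units west of B: delta (east=-5, north=+0); A at (east=-10, north=5).
Therefore A relative to C: (east=-10, north=5).

Answer: A is at (east=-10, north=5) relative to C.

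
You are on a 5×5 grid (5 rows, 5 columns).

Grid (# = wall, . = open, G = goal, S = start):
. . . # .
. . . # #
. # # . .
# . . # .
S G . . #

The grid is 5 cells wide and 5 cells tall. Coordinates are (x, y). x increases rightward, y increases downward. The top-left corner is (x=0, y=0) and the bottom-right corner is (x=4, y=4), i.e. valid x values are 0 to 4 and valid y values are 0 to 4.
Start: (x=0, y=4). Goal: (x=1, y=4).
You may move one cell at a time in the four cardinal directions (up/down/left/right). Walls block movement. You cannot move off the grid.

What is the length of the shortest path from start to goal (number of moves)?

BFS from (x=0, y=4) until reaching (x=1, y=4):
  Distance 0: (x=0, y=4)
  Distance 1: (x=1, y=4)  <- goal reached here
One shortest path (1 moves): (x=0, y=4) -> (x=1, y=4)

Answer: Shortest path length: 1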